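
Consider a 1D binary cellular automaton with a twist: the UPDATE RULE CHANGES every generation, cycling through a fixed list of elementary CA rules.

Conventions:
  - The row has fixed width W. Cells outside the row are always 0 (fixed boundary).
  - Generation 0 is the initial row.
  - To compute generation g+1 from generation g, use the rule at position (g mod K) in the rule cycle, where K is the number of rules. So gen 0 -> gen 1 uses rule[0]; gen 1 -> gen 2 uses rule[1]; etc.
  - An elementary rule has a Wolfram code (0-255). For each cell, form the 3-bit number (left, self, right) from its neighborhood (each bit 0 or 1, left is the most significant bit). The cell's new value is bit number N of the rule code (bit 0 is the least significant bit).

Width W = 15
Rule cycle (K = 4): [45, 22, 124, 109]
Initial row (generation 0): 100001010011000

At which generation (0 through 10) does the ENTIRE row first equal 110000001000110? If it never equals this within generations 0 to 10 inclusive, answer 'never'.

Gen 0: 100001010011000
Gen 1 (rule 45): 101101110010011
Gen 2 (rule 22): 100000001111100
Gen 3 (rule 124): 110000001000110
Gen 4 (rule 109): 110111101010110
Gen 5 (rule 45): 101100011111100
Gen 6 (rule 22): 100010100000010
Gen 7 (rule 124): 110011110000011
Gen 8 (rule 109): 110010010111011
Gen 9 (rule 45): 100010011100110
Gen 10 (rule 22): 110111100011001

Answer: 3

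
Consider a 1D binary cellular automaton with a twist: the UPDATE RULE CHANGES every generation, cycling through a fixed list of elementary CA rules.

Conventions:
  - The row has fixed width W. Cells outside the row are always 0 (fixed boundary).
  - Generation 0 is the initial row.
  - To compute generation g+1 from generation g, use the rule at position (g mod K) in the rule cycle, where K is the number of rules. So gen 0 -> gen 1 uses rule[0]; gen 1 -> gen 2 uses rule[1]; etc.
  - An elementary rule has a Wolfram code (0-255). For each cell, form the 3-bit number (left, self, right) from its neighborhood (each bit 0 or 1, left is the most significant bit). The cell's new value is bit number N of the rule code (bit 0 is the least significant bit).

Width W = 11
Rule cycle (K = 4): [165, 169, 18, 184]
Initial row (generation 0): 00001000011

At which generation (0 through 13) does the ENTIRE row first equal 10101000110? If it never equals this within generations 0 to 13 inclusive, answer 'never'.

Gen 0: 00001000011
Gen 1 (rule 165): 11101011000
Gen 2 (rule 169): 11010110011
Gen 3 (rule 18): 00000001100
Gen 4 (rule 184): 00000001010
Gen 5 (rule 165): 11111101110
Gen 6 (rule 169): 11111011100
Gen 7 (rule 18): 00000000010
Gen 8 (rule 184): 00000000001
Gen 9 (rule 165): 11111111101
Gen 10 (rule 169): 11111111010
Gen 11 (rule 18): 00000000001
Gen 12 (rule 184): 00000000000
Gen 13 (rule 165): 11111111111

Answer: never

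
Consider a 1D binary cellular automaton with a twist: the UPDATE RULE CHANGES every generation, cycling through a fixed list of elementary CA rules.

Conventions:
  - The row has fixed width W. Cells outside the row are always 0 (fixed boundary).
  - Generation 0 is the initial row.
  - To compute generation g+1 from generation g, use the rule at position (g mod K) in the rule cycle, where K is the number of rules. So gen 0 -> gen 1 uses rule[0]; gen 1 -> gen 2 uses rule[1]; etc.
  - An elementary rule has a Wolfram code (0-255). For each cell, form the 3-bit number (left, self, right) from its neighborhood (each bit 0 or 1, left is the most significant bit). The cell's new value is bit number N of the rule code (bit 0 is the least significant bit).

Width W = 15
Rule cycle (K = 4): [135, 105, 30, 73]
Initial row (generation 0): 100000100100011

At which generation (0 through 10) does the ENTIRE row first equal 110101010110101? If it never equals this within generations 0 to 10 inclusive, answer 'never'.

Answer: never

Derivation:
Gen 0: 100000100100011
Gen 1 (rule 135): 101111101101100
Gen 2 (rule 105): 011000111111101
Gen 3 (rule 30): 110101100000001
Gen 4 (rule 73): 110001101111100
Gen 5 (rule 135): 000110000111001
Gen 6 (rule 105): 110110110101000
Gen 7 (rule 30): 100100100101100
Gen 8 (rule 73): 000000000001101
Gen 9 (rule 135): 111111111110001
Gen 10 (rule 105): 100000000010100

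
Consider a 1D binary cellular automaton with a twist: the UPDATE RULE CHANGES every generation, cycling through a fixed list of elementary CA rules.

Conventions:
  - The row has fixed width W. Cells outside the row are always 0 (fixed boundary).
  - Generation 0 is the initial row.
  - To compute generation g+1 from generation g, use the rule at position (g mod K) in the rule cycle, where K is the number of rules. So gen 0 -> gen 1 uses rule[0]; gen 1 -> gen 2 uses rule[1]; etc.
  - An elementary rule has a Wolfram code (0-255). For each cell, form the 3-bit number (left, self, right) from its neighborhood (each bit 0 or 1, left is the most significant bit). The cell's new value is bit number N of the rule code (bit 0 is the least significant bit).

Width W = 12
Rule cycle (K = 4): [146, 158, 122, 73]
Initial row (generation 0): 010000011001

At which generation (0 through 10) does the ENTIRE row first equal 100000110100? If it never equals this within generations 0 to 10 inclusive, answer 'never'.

Answer: never

Derivation:
Gen 0: 010000011001
Gen 1 (rule 146): 101000100110
Gen 2 (rule 158): 101101111101
Gen 3 (rule 122): 011111000110
Gen 4 (rule 73): 010001010110
Gen 5 (rule 146): 101010000001
Gen 6 (rule 158): 101011000011
Gen 7 (rule 122): 010111100111
Gen 8 (rule 73): 000100100101
Gen 9 (rule 146): 001011011000
Gen 10 (rule 158): 011010010100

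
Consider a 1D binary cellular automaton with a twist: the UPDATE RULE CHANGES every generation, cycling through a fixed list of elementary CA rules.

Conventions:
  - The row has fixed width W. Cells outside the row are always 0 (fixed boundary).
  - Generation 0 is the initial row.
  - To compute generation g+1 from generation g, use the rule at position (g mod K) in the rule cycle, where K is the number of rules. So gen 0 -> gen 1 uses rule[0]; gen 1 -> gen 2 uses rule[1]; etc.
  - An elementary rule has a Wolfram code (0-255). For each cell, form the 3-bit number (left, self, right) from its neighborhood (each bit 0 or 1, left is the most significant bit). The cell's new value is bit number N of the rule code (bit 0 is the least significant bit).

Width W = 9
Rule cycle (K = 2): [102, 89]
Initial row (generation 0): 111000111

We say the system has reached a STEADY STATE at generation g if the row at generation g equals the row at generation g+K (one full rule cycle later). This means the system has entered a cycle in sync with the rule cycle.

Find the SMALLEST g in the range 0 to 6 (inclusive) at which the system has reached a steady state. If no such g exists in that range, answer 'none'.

Gen 0: 111000111
Gen 1 (rule 102): 001001001
Gen 2 (rule 89): 100100100
Gen 3 (rule 102): 101101100
Gen 4 (rule 89): 001101111
Gen 5 (rule 102): 010110001
Gen 6 (rule 89): 000111100
Gen 7 (rule 102): 001000100
Gen 8 (rule 89): 100110011

Answer: none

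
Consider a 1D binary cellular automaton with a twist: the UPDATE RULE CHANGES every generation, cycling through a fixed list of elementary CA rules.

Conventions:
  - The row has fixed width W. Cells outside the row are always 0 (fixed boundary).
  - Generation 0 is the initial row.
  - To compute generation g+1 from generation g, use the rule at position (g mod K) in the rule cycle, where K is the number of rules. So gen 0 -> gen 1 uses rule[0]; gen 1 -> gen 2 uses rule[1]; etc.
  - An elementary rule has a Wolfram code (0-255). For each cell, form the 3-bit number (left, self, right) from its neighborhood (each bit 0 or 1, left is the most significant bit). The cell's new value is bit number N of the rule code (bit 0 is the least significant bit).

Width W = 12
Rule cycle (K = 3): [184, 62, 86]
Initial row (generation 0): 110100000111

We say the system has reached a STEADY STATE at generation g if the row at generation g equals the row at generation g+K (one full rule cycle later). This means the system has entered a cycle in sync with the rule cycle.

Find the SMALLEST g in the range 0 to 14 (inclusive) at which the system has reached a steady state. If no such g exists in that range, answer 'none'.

Answer: none

Derivation:
Gen 0: 110100000111
Gen 1 (rule 184): 101010000110
Gen 2 (rule 62): 111111001101
Gen 3 (rule 86): 000001110101
Gen 4 (rule 184): 000001101010
Gen 5 (rule 62): 000011011111
Gen 6 (rule 86): 000101000001
Gen 7 (rule 184): 000010100000
Gen 8 (rule 62): 000111110000
Gen 9 (rule 86): 001000011000
Gen 10 (rule 184): 000100010100
Gen 11 (rule 62): 001110111110
Gen 12 (rule 86): 010010000011
Gen 13 (rule 184): 001001000010
Gen 14 (rule 62): 011111100111
Gen 15 (rule 86): 100000111001
Gen 16 (rule 184): 010000110100
Gen 17 (rule 62): 111001101110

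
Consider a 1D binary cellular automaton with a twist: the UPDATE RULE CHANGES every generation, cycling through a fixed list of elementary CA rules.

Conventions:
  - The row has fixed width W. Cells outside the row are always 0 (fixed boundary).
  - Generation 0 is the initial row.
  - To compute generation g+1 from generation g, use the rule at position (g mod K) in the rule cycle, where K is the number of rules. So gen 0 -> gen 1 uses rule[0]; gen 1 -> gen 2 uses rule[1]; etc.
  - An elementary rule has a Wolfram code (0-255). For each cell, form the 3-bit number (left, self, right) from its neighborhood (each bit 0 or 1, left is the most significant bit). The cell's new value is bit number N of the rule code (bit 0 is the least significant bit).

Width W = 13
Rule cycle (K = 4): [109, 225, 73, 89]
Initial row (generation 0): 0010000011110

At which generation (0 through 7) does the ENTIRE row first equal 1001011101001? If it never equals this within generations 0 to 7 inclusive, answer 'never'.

Answer: 5

Derivation:
Gen 0: 0010000011110
Gen 1 (rule 109): 1010111010010
Gen 2 (rule 225): 0101011100000
Gen 3 (rule 73): 0000010101111
Gen 4 (rule 89): 1111000001001
Gen 5 (rule 109): 1001011101001
Gen 6 (rule 225): 0000101110000
Gen 7 (rule 73): 1110001010111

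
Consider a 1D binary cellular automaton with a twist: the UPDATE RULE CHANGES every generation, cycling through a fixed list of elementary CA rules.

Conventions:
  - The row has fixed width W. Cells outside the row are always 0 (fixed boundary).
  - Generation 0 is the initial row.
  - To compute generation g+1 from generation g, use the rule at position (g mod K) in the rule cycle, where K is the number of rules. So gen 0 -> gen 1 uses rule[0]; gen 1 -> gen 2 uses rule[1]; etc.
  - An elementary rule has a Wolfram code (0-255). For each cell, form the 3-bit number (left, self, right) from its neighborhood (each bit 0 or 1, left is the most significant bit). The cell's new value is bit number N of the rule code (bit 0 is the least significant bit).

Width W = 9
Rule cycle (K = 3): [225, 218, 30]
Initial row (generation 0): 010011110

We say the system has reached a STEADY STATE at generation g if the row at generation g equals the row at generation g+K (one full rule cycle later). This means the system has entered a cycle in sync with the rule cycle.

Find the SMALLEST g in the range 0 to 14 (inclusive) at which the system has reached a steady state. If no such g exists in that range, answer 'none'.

Answer: none

Derivation:
Gen 0: 010011110
Gen 1 (rule 225): 000001110
Gen 2 (rule 218): 000011111
Gen 3 (rule 30): 000110000
Gen 4 (rule 225): 110010111
Gen 5 (rule 218): 111100111
Gen 6 (rule 30): 100011100
Gen 7 (rule 225): 001001101
Gen 8 (rule 218): 010111100
Gen 9 (rule 30): 110100010
Gen 10 (rule 225): 011001000
Gen 11 (rule 218): 111110100
Gen 12 (rule 30): 100000110
Gen 13 (rule 225): 001110010
Gen 14 (rule 218): 011111101
Gen 15 (rule 30): 110000001
Gen 16 (rule 225): 010111100
Gen 17 (rule 218): 100111110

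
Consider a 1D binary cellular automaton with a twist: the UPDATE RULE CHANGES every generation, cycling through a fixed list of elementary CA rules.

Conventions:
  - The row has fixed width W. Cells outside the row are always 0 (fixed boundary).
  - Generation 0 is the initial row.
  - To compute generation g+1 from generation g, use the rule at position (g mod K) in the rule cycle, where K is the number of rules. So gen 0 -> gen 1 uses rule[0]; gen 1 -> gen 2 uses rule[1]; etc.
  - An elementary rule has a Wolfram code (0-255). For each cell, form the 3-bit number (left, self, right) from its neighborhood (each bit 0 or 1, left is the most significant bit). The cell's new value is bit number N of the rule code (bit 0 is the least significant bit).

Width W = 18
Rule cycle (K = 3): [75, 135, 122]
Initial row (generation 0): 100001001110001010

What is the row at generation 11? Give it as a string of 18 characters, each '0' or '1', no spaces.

Gen 0: 100001001110001010
Gen 1 (rule 75): 001110011010110000
Gen 2 (rule 135): 110100100010000111
Gen 3 (rule 122): 111011010101001101
Gen 4 (rule 75): 101011000000011100
Gen 5 (rule 135): 101000011111101001
Gen 6 (rule 122): 010100110000110110
Gen 7 (rule 75): 100001110111110110
Gen 8 (rule 135): 101110100011100000
Gen 9 (rule 122): 011011010110110000
Gen 10 (rule 75): 111011000110110111
Gen 11 (rule 135): 010000011000000010

Answer: 010000011000000010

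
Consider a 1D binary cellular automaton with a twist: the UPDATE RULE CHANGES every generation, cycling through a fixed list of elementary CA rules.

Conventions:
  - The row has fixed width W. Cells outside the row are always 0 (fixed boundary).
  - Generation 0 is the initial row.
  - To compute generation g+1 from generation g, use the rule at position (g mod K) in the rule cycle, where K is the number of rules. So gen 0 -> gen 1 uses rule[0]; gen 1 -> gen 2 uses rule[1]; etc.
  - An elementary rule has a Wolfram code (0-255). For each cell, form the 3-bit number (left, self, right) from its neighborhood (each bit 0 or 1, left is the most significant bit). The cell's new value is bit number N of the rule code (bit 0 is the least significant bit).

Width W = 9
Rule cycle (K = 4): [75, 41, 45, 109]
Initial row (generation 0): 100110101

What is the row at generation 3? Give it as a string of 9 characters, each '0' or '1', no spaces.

Answer: 111010100

Derivation:
Gen 0: 100110101
Gen 1 (rule 75): 001110000
Gen 2 (rule 41): 101000111
Gen 3 (rule 45): 111010100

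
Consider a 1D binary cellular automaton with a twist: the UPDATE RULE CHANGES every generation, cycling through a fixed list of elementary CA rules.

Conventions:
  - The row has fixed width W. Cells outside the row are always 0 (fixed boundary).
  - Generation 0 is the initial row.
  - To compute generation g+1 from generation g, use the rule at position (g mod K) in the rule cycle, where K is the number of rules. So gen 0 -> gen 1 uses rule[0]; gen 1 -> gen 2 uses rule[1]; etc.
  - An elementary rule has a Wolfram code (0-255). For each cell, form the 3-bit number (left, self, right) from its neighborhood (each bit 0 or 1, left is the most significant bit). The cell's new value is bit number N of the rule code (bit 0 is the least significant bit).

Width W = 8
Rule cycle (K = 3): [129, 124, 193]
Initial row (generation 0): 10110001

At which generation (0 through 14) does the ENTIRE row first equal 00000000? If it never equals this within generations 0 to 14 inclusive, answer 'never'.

Gen 0: 10110001
Gen 1 (rule 129): 00000100
Gen 2 (rule 124): 00000110
Gen 3 (rule 193): 11110010
Gen 4 (rule 129): 01100000
Gen 5 (rule 124): 01110000
Gen 6 (rule 193): 00110111
Gen 7 (rule 129): 10000010
Gen 8 (rule 124): 11000011
Gen 9 (rule 193): 01011001
Gen 10 (rule 129): 00000000
Gen 11 (rule 124): 00000000
Gen 12 (rule 193): 11111111
Gen 13 (rule 129): 01111110
Gen 14 (rule 124): 01000011

Answer: 10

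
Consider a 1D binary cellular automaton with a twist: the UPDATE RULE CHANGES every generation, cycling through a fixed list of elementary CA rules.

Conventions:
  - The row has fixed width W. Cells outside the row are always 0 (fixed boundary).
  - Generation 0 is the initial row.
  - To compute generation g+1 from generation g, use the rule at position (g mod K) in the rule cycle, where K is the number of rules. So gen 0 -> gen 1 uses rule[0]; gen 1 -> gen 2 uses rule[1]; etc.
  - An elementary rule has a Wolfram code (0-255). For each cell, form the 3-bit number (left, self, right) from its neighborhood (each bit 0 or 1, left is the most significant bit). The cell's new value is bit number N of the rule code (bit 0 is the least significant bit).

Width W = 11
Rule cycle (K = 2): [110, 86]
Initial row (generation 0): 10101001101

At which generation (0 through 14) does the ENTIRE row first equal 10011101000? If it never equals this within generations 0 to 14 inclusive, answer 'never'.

Gen 0: 10101001101
Gen 1 (rule 110): 11111011111
Gen 2 (rule 86): 00001000001
Gen 3 (rule 110): 00011000011
Gen 4 (rule 86): 00101100101
Gen 5 (rule 110): 01111101111
Gen 6 (rule 86): 10000100001
Gen 7 (rule 110): 10001100011
Gen 8 (rule 86): 11010110101
Gen 9 (rule 110): 11111111111
Gen 10 (rule 86): 00000000001
Gen 11 (rule 110): 00000000011
Gen 12 (rule 86): 00000000101
Gen 13 (rule 110): 00000001111
Gen 14 (rule 86): 00000010001

Answer: never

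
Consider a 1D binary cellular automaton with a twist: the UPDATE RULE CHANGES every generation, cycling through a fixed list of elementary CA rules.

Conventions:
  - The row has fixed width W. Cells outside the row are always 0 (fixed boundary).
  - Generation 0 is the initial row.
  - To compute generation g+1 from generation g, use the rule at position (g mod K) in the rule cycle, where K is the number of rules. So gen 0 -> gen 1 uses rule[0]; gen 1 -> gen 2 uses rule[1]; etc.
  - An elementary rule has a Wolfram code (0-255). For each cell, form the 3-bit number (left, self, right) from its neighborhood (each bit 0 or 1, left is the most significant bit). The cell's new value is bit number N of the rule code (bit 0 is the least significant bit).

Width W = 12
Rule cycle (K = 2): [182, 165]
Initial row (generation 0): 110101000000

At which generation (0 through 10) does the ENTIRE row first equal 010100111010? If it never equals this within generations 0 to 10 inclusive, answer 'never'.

Answer: 10

Derivation:
Gen 0: 110101000000
Gen 1 (rule 182): 001111100000
Gen 2 (rule 165): 100111001111
Gen 3 (rule 182): 111010110110
Gen 4 (rule 165): 010111001000
Gen 5 (rule 182): 111010111100
Gen 6 (rule 165): 010111011001
Gen 7 (rule 182): 111010100111
Gen 8 (rule 165): 010111100010
Gen 9 (rule 182): 111011010111
Gen 10 (rule 165): 010100111010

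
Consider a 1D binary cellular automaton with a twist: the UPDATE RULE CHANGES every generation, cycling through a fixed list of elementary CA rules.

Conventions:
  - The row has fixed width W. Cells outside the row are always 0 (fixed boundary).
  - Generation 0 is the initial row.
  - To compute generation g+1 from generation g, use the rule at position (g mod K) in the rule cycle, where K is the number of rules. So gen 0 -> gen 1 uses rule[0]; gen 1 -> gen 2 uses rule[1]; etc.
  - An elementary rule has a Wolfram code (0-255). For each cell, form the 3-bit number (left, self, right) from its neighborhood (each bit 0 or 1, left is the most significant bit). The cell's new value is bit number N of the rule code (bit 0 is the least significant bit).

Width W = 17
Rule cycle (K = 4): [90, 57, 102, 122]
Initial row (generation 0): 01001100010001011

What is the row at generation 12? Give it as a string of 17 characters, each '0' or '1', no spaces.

Gen 0: 01001100010001011
Gen 1 (rule 90): 10111110101010011
Gen 2 (rule 57): 01100001010101010
Gen 3 (rule 102): 10100011111111110
Gen 4 (rule 122): 01010110000000011
Gen 5 (rule 90): 10000111000000111
Gen 6 (rule 57): 01110100111110100
Gen 7 (rule 102): 10011101000011100
Gen 8 (rule 122): 01110110100110110
Gen 9 (rule 90): 11010110011110111
Gen 10 (rule 57): 10101101010001100
Gen 11 (rule 102): 11110111110010100
Gen 12 (rule 122): 10011100011101010

Answer: 10011100011101010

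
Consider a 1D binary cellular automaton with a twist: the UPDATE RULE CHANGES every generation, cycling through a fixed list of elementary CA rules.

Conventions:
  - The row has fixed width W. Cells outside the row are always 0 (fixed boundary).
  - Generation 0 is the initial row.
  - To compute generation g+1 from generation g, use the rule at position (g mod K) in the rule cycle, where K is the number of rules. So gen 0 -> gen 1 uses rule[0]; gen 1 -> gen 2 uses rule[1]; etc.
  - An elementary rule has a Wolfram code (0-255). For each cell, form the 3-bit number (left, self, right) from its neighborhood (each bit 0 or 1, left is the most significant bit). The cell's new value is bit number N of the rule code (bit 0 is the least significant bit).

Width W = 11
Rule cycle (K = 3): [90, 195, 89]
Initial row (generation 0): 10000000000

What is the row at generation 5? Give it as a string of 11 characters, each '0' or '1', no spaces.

Gen 0: 10000000000
Gen 1 (rule 90): 01000000000
Gen 2 (rule 195): 10011111111
Gen 3 (rule 89): 01010000001
Gen 4 (rule 90): 10001000010
Gen 5 (rule 195): 00110011100

Answer: 00110011100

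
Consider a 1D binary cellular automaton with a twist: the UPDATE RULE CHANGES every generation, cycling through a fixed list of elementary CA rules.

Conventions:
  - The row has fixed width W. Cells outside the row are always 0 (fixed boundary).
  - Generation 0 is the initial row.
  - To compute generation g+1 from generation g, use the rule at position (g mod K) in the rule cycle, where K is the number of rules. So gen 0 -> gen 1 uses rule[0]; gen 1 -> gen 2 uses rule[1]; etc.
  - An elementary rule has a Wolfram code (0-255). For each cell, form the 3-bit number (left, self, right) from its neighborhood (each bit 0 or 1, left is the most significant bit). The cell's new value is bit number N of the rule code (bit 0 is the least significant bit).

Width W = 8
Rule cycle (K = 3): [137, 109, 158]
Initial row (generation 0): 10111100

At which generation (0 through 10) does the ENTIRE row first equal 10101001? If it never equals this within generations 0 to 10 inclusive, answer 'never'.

Answer: 2

Derivation:
Gen 0: 10111100
Gen 1 (rule 137): 00111001
Gen 2 (rule 109): 10101001
Gen 3 (rule 158): 10101111
Gen 4 (rule 137): 00001110
Gen 5 (rule 109): 11101010
Gen 6 (rule 158): 11001011
Gen 7 (rule 137): 10000010
Gen 8 (rule 109): 10111010
Gen 9 (rule 158): 10110011
Gen 10 (rule 137): 00100010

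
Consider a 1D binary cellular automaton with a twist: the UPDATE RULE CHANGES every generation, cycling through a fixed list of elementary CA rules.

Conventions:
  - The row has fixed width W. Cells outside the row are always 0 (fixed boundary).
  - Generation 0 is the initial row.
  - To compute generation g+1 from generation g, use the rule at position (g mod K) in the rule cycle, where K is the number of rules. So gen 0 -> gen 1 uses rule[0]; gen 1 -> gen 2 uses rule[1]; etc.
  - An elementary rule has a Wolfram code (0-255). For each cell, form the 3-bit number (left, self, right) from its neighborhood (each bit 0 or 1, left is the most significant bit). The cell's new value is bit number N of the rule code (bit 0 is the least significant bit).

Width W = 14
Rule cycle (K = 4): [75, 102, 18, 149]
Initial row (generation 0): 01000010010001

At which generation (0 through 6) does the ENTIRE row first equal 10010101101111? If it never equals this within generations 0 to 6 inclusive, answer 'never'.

Gen 0: 01000010010001
Gen 1 (rule 75): 10011100100110
Gen 2 (rule 102): 10100101101010
Gen 3 (rule 18): 00011000000001
Gen 4 (rule 149): 11000111111101
Gen 5 (rule 75): 11011100000100
Gen 6 (rule 102): 01100100001100

Answer: never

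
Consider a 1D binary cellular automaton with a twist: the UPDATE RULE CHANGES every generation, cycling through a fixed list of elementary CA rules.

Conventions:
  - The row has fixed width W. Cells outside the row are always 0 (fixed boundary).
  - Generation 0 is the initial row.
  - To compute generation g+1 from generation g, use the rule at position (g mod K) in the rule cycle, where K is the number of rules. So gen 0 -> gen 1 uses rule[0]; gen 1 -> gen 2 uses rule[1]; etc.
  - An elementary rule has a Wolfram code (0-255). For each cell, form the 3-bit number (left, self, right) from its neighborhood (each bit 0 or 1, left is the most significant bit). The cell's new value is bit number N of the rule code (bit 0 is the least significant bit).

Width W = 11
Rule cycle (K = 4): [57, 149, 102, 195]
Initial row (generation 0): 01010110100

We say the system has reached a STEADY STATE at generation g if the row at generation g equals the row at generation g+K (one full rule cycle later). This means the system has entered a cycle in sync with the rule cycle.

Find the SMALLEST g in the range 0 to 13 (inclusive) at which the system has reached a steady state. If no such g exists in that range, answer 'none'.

Gen 0: 01010110100
Gen 1 (rule 57): 00101101011
Gen 2 (rule 149): 10100001000
Gen 3 (rule 102): 11100011000
Gen 4 (rule 195): 01101101011
Gen 5 (rule 57): 01011010110
Gen 6 (rule 149): 01000010001
Gen 7 (rule 102): 11000110011
Gen 8 (rule 195): 01011010101
Gen 9 (rule 57): 00110101010
Gen 10 (rule 149): 10000101011
Gen 11 (rule 102): 10001111101
Gen 12 (rule 195): 00110111100
Gen 13 (rule 57): 10101100011
Gen 14 (rule 149): 10100011000
Gen 15 (rule 102): 11100101000
Gen 16 (rule 195): 01101000011
Gen 17 (rule 57): 01010111010

Answer: none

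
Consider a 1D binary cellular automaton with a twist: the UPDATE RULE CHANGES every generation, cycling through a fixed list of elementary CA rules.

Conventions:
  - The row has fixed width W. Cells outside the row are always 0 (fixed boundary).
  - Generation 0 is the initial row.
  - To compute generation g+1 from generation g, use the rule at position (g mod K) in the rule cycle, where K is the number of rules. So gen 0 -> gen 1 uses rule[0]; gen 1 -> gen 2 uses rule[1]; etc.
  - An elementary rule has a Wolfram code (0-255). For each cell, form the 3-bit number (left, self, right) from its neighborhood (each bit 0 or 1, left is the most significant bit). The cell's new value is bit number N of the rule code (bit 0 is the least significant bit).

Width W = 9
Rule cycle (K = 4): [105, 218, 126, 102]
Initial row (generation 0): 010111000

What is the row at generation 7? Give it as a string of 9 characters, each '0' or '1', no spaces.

Gen 0: 010111000
Gen 1 (rule 105): 001101011
Gen 2 (rule 218): 011100011
Gen 3 (rule 126): 110110111
Gen 4 (rule 102): 011011001
Gen 5 (rule 105): 011111000
Gen 6 (rule 218): 111111100
Gen 7 (rule 126): 100000110

Answer: 100000110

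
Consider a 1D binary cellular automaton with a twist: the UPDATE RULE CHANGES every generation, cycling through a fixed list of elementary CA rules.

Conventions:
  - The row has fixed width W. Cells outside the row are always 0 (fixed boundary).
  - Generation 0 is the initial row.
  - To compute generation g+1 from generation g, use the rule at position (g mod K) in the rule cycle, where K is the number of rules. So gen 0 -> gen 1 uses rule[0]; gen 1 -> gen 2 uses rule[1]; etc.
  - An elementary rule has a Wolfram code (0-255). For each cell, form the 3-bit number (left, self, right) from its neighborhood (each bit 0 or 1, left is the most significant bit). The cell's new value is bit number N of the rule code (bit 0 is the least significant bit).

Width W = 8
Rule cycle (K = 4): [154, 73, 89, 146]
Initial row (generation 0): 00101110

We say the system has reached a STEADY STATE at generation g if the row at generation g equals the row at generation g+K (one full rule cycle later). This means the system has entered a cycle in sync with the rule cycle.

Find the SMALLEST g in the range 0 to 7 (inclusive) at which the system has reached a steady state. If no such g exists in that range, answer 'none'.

Answer: 2

Derivation:
Gen 0: 00101110
Gen 1 (rule 154): 01001101
Gen 2 (rule 73): 00001100
Gen 3 (rule 89): 11101111
Gen 4 (rule 146): 01000110
Gen 5 (rule 154): 10101101
Gen 6 (rule 73): 00001100
Gen 7 (rule 89): 11101111
Gen 8 (rule 146): 01000110
Gen 9 (rule 154): 10101101
Gen 10 (rule 73): 00001100
Gen 11 (rule 89): 11101111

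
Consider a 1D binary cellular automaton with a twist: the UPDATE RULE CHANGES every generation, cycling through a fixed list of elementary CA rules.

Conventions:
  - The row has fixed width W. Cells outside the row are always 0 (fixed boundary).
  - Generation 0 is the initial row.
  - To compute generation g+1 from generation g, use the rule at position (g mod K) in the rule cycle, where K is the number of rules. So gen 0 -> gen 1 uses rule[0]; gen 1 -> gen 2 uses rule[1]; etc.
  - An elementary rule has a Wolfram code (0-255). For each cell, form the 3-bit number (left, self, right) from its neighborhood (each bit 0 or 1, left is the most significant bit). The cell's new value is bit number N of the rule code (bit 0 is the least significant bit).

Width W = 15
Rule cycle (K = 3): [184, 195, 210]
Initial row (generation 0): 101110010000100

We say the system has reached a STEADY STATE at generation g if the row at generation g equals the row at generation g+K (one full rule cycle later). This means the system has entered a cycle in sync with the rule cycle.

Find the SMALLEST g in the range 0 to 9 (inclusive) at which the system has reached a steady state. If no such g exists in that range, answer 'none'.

Answer: none

Derivation:
Gen 0: 101110010000100
Gen 1 (rule 184): 011101001000010
Gen 2 (rule 195): 101100010011100
Gen 3 (rule 210): 000110101101110
Gen 4 (rule 184): 000101011011101
Gen 5 (rule 195): 111000001001100
Gen 6 (rule 210): 011100010110110
Gen 7 (rule 184): 011010001101101
Gen 8 (rule 195): 101000110100100
Gen 9 (rule 210): 000101010011010
Gen 10 (rule 184): 000010101010101
Gen 11 (rule 195): 111100000000000
Gen 12 (rule 210): 011110000000000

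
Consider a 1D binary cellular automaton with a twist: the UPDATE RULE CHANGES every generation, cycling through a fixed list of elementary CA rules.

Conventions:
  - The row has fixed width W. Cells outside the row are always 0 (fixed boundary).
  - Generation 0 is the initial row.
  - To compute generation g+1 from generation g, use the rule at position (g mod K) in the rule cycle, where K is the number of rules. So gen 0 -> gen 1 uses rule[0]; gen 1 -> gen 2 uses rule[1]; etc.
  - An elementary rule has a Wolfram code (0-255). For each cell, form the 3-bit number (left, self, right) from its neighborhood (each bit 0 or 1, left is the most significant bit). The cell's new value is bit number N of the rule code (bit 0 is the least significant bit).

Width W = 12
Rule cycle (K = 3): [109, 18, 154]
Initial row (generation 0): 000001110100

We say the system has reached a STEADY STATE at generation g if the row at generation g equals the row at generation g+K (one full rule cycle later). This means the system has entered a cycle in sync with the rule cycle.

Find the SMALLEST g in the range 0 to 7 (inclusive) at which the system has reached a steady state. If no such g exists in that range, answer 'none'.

Answer: 2

Derivation:
Gen 0: 000001110100
Gen 1 (rule 109): 111101011101
Gen 2 (rule 18): 000000000000
Gen 3 (rule 154): 000000000000
Gen 4 (rule 109): 111111111111
Gen 5 (rule 18): 000000000000
Gen 6 (rule 154): 000000000000
Gen 7 (rule 109): 111111111111
Gen 8 (rule 18): 000000000000
Gen 9 (rule 154): 000000000000
Gen 10 (rule 109): 111111111111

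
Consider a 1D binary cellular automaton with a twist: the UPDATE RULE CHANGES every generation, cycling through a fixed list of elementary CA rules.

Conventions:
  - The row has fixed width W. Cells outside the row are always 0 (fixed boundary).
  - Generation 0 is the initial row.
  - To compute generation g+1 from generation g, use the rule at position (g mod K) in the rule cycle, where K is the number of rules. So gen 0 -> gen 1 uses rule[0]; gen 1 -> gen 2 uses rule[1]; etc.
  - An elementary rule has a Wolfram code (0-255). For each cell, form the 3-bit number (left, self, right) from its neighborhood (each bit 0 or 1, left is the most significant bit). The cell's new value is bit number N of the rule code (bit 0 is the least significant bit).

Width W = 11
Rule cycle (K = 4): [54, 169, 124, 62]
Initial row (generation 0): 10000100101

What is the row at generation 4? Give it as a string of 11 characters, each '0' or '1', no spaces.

Gen 0: 10000100101
Gen 1 (rule 54): 11001111111
Gen 2 (rule 169): 10001111110
Gen 3 (rule 124): 11001000011
Gen 4 (rule 62): 10111100110

Answer: 10111100110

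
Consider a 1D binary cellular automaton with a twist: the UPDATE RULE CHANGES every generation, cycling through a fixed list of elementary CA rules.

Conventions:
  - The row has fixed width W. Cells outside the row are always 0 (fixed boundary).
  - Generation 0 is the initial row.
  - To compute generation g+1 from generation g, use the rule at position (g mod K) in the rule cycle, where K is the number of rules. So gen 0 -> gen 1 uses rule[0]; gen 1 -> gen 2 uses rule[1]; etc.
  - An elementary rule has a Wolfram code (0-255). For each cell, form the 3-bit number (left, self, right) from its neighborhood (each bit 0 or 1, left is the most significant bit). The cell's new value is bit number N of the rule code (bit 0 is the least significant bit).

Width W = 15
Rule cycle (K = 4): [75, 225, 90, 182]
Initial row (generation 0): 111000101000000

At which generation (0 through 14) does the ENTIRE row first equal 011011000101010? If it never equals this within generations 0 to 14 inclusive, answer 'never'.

Gen 0: 111000101000000
Gen 1 (rule 75): 101011000011111
Gen 2 (rule 225): 010101011001111
Gen 3 (rule 90): 100000011111001
Gen 4 (rule 182): 110000101110111
Gen 5 (rule 75): 110111001010101
Gen 6 (rule 225): 011011000101010
Gen 7 (rule 90): 111011101000001
Gen 8 (rule 182): 010101011100011
Gen 9 (rule 75): 100000010101111
Gen 10 (rule 225): 001111001010111
Gen 11 (rule 90): 011001110000101
Gen 12 (rule 182): 100110101001111
Gen 13 (rule 75): 001110000011001
Gen 14 (rule 225): 100110111001000

Answer: 6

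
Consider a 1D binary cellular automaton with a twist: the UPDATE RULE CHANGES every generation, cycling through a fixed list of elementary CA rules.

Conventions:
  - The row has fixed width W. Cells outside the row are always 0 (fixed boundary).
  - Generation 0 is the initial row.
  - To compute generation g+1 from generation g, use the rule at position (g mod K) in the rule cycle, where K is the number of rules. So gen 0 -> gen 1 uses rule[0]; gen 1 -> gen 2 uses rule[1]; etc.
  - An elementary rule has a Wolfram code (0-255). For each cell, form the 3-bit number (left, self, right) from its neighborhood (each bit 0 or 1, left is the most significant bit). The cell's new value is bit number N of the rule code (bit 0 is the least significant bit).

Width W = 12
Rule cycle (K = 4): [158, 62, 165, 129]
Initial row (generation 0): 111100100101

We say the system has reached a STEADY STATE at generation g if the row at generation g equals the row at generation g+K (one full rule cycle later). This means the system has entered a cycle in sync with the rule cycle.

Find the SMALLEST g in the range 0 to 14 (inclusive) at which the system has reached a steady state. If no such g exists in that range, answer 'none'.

Gen 0: 111100100101
Gen 1 (rule 158): 111011111101
Gen 2 (rule 62): 100110000011
Gen 3 (rule 165): 100000111000
Gen 4 (rule 129): 001110010011
Gen 5 (rule 158): 011101111110
Gen 6 (rule 62): 110011000001
Gen 7 (rule 165): 000000011101
Gen 8 (rule 129): 111111001000
Gen 9 (rule 158): 111110111100
Gen 10 (rule 62): 100001100010
Gen 11 (rule 165): 101100001010
Gen 12 (rule 129): 000001100000
Gen 13 (rule 158): 000011010000
Gen 14 (rule 62): 000110111000
Gen 15 (rule 165): 110001010011
Gen 16 (rule 129): 000100000000
Gen 17 (rule 158): 001110000000
Gen 18 (rule 62): 011001000000

Answer: none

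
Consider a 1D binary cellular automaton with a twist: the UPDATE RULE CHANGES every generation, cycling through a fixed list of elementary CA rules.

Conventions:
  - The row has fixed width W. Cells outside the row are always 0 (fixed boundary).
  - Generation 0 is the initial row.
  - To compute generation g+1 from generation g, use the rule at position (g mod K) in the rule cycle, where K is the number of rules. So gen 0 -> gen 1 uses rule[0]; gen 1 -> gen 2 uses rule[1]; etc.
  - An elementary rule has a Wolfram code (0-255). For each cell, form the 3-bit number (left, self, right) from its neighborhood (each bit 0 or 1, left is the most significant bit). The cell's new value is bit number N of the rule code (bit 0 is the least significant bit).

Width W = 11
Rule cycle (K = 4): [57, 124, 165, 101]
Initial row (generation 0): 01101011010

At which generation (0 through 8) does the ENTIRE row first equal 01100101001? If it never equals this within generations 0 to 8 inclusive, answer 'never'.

Answer: 8

Derivation:
Gen 0: 01101011010
Gen 1 (rule 57): 01010110101
Gen 2 (rule 124): 01111111111
Gen 3 (rule 165): 00111111110
Gen 4 (rule 101): 10000000010
Gen 5 (rule 57): 01111111001
Gen 6 (rule 124): 01000001101
Gen 7 (rule 165): 01011100011
Gen 8 (rule 101): 01100101001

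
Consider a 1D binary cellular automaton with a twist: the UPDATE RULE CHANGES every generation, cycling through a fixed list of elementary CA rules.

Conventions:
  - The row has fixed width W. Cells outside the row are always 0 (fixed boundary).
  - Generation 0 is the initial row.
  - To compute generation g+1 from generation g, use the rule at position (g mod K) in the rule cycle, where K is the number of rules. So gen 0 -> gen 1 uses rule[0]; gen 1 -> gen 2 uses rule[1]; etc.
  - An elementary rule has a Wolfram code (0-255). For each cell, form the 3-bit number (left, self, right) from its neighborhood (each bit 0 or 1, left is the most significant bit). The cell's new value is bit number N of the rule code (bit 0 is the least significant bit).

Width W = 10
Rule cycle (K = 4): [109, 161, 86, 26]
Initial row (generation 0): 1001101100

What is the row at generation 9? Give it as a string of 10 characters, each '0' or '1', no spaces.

Answer: 1110111011

Derivation:
Gen 0: 1001101100
Gen 1 (rule 109): 1001111101
Gen 2 (rule 161): 0000111010
Gen 3 (rule 86): 0001001011
Gen 4 (rule 26): 0010110010
Gen 5 (rule 109): 1011110010
Gen 6 (rule 161): 0101100000
Gen 7 (rule 86): 1100110000
Gen 8 (rule 26): 1011101000
Gen 9 (rule 109): 1110111011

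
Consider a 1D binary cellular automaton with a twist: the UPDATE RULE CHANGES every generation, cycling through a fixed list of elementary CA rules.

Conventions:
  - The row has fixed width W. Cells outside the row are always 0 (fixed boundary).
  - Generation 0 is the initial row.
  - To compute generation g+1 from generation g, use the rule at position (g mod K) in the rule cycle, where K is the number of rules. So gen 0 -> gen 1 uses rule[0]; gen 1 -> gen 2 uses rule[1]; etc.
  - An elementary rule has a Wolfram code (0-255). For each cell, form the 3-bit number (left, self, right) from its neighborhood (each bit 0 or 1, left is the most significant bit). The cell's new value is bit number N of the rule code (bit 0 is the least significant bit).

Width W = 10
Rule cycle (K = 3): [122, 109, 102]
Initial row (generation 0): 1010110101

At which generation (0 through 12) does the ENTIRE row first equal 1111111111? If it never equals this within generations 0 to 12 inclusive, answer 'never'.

Answer: 11

Derivation:
Gen 0: 1010110101
Gen 1 (rule 122): 0101111010
Gen 2 (rule 109): 0111001110
Gen 3 (rule 102): 1001010010
Gen 4 (rule 122): 0110101101
Gen 5 (rule 109): 0111111111
Gen 6 (rule 102): 1000000001
Gen 7 (rule 122): 0100000010
Gen 8 (rule 109): 0101111010
Gen 9 (rule 102): 1110001110
Gen 10 (rule 122): 1011011011
Gen 11 (rule 109): 1111111111
Gen 12 (rule 102): 0000000001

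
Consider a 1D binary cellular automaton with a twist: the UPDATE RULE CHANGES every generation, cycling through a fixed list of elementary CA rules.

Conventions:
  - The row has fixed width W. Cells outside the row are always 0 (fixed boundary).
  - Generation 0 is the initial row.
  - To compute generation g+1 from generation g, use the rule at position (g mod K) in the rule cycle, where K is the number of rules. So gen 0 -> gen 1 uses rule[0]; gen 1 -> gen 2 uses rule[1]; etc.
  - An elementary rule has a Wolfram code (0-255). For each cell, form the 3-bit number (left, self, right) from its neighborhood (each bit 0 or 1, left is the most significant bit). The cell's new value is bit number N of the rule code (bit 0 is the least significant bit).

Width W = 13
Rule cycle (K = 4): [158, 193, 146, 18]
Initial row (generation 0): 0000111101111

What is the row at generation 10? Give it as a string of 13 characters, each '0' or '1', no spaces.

Answer: 0111110111001

Derivation:
Gen 0: 0000111101111
Gen 1 (rule 158): 0001111001110
Gen 2 (rule 193): 1100111000110
Gen 3 (rule 146): 0011010101001
Gen 4 (rule 18): 0100000000110
Gen 5 (rule 158): 1110000001101
Gen 6 (rule 193): 0110111100100
Gen 7 (rule 146): 1000011011010
Gen 8 (rule 18): 0100100000001
Gen 9 (rule 158): 1111110000011
Gen 10 (rule 193): 0111110111001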